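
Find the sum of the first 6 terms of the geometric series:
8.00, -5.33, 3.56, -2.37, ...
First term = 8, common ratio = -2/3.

Sₙ = a(1 - rⁿ) / (1 - r)
S_6 = 8(1 - (-2/3)^6) / (1 - (-2/3))
S_6 = 8(1 - (64/729)) / (5/3)
S_6 = 1064/243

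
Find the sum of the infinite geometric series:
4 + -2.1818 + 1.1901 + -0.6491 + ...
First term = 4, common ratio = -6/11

For |r| < 1, S = a / (1 - r)
S = 4 / (1 - (-6/11))
S = 4 / (17/11)
S = 44/17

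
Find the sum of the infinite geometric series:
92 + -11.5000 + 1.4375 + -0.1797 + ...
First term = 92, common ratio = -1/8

For |r| < 1, S = a / (1 - r)
S = 92 / (1 - (-1/8))
S = 92 / (9/8)
S = 736/9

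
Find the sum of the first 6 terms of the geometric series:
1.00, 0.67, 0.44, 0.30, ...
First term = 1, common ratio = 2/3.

Sₙ = a(1 - rⁿ) / (1 - r)
S_6 = 1(1 - (2/3)^6) / (1 - (2/3))
S_6 = 1(1 - (64/729)) / (1/3)
S_6 = 665/243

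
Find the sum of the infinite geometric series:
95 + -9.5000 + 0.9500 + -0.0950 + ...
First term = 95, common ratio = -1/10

For |r| < 1, S = a / (1 - r)
S = 95 / (1 - (-1/10))
S = 95 / (11/10)
S = 950/11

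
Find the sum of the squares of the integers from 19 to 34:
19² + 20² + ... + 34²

Use ∑_{k=1}^{n} k² = n(n+1)(2n+1)/6, then subtract the first 18 terms.
∑_{k=1}^{34} k² = 34×35×69/6 = 13685
∑_{k=1}^{18} k² = 18×19×37/6 = 2109
∑_{k=19}^{34} k² = 13685 - 2109 = 11576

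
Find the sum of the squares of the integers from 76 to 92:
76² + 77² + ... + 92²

Use ∑_{k=1}^{n} k² = n(n+1)(2n+1)/6, then subtract the first 75 terms.
∑_{k=1}^{92} k² = 92×93×185/6 = 263810
∑_{k=1}^{75} k² = 75×76×151/6 = 143450
∑_{k=76}^{92} k² = 263810 - 143450 = 120360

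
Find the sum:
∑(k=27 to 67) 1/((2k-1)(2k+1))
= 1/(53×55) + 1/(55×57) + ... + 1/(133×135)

Partial fractions: 1/((2k-1)(2k+1)) = (1/2)[1/(2k-1) - 1/(2k+1)]
The series telescopes:
= (1/2)[1/53 - 1/135]
= 41/7155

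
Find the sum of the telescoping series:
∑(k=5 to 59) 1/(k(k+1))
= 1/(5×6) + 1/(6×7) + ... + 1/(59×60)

Partial fractions: 1/(k(k+1)) = 1/k - 1/(k+1)
The series telescopes:
= (1/5 - 1/6) + (1/6 - 1/7) + ... + (1/59 - 1/60)
= 1/5 - 1/60
= 11/60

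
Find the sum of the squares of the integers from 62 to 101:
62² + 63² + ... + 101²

Use ∑_{k=1}^{n} k² = n(n+1)(2n+1)/6, then subtract the first 61 terms.
∑_{k=1}^{101} k² = 101×102×203/6 = 348551
∑_{k=1}^{61} k² = 61×62×123/6 = 77531
∑_{k=62}^{101} k² = 348551 - 77531 = 271020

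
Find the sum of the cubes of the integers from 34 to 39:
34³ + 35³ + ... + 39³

Use ∑_{k=1}^{n} k³ = [n(n+1)/2]², then subtract the first 33 terms.
∑_{k=1}^{39} k³ = [39×40/2]² = 780² = 608400
∑_{k=1}^{33} k³ = [33×34/2]² = 561² = 314721
∑_{k=34}^{39} k³ = 608400 - 314721 = 293679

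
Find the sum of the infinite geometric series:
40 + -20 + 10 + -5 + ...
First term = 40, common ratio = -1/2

For |r| < 1, S = a / (1 - r)
S = 40 / (1 - (-1/2))
S = 40 / (3/2)
S = 80/3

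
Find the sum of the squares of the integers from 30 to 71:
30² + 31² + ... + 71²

Use ∑_{k=1}^{n} k² = n(n+1)(2n+1)/6, then subtract the first 29 terms.
∑_{k=1}^{71} k² = 71×72×143/6 = 121836
∑_{k=1}^{29} k² = 29×30×59/6 = 8555
∑_{k=30}^{71} k² = 121836 - 8555 = 113281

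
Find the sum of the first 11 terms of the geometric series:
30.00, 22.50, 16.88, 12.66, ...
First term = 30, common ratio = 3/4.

Sₙ = a(1 - rⁿ) / (1 - r)
S_11 = 30(1 - (3/4)^11) / (1 - (3/4))
S_11 = 30(1 - (177147/4194304)) / (1/4)
S_11 = 60257355/524288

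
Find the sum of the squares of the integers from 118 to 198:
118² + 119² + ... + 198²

Use ∑_{k=1}^{n} k² = n(n+1)(2n+1)/6, then subtract the first 117 terms.
∑_{k=1}^{198} k² = 198×199×397/6 = 2607099
∑_{k=1}^{117} k² = 117×118×235/6 = 540735
∑_{k=118}^{198} k² = 2607099 - 540735 = 2066364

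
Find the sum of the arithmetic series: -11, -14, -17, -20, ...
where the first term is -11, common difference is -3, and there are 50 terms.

Sₙ = n/2 × (first + last)
Last term = a + (n-1)d = -11 + (50-1)×(-3) = -158
S_50 = 50/2 × (-11 + (-158))
S_50 = 50/2 × (-169) = -4225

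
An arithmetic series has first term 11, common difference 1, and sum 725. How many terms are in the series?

Using S = n/2 × [2a + (n-1)d]
725 = n/2 × [2(11) + (n-1)(1)]
725 = n/2 × [22 + 1n - 1]
1450 = n × [21 + 1n]
1n² + (21)n - 1450 = 0
Discriminant: Δ = (21)² - 4(1)(-1450) = 441 + 5800 = 6241
√Δ = 79
n = [-(21) + √Δ] / (2·1) = (-21 + 79) / 2 = 58 / 2 = 29
(The negative root is discarded since n must be a positive integer.)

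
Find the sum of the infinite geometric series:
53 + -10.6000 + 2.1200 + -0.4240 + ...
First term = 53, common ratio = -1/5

For |r| < 1, S = a / (1 - r)
S = 53 / (1 - (-1/5))
S = 53 / (6/5)
S = 265/6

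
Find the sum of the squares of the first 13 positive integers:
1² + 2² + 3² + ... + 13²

Formula: ∑k² = n(n+1)(2n+1)/6
= 13×14×27/6
= 4914/6
= 819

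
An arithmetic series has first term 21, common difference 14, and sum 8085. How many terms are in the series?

Using S = n/2 × [2a + (n-1)d]
8085 = n/2 × [2(21) + (n-1)(14)]
8085 = n/2 × [42 + 14n - 14]
16170 = n × [28 + 14n]
14n² + (28)n - 16170 = 0
Discriminant: Δ = (28)² - 4(14)(-16170) = 784 + 905520 = 906304
√Δ = 952
n = [-(28) + √Δ] / (2·14) = (-28 + 952) / 28 = 924 / 28 = 33
(The negative root is discarded since n must be a positive integer.)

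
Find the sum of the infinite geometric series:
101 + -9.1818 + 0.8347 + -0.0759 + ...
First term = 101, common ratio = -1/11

For |r| < 1, S = a / (1 - r)
S = 101 / (1 - (-1/11))
S = 101 / (12/11)
S = 1111/12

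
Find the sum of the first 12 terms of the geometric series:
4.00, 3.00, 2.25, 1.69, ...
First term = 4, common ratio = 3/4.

Sₙ = a(1 - rⁿ) / (1 - r)
S_12 = 4(1 - (3/4)^12) / (1 - (3/4))
S_12 = 4(1 - (531441/16777216)) / (1/4)
S_12 = 16245775/1048576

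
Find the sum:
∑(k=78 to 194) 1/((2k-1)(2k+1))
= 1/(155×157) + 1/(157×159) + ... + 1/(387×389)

Partial fractions: 1/((2k-1)(2k+1)) = (1/2)[1/(2k-1) - 1/(2k+1)]
The series telescopes:
= (1/2)[1/155 - 1/389]
= 117/60295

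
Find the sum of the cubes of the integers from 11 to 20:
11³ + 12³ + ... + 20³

Use ∑_{k=1}^{n} k³ = [n(n+1)/2]², then subtract the first 10 terms.
∑_{k=1}^{20} k³ = [20×21/2]² = 210² = 44100
∑_{k=1}^{10} k³ = [10×11/2]² = 55² = 3025
∑_{k=11}^{20} k³ = 44100 - 3025 = 41075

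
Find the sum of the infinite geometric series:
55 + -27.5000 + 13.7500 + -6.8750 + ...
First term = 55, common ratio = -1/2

For |r| < 1, S = a / (1 - r)
S = 55 / (1 - (-1/2))
S = 55 / (3/2)
S = 110/3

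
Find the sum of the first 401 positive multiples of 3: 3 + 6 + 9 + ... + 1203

Factor out 3: = 3(1 + 2 + ... + 401) = 3 × n(n+1)/2
= 3 × 401×402/2
= 3 × 80601
= 241803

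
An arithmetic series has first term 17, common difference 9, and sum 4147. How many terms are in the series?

Using S = n/2 × [2a + (n-1)d]
4147 = n/2 × [2(17) + (n-1)(9)]
4147 = n/2 × [34 + 9n - 9]
8294 = n × [25 + 9n]
9n² + (25)n - 8294 = 0
Discriminant: Δ = (25)² - 4(9)(-8294) = 625 + 298584 = 299209
√Δ = 547
n = [-(25) + √Δ] / (2·9) = (-25 + 547) / 18 = 522 / 18 = 29
(The negative root is discarded since n must be a positive integer.)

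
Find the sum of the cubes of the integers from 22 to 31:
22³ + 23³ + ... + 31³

Use ∑_{k=1}^{n} k³ = [n(n+1)/2]², then subtract the first 21 terms.
∑_{k=1}^{31} k³ = [31×32/2]² = 496² = 246016
∑_{k=1}^{21} k³ = [21×22/2]² = 231² = 53361
∑_{k=22}^{31} k³ = 246016 - 53361 = 192655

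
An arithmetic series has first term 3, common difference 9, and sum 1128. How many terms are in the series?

Using S = n/2 × [2a + (n-1)d]
1128 = n/2 × [2(3) + (n-1)(9)]
1128 = n/2 × [6 + 9n - 9]
2256 = n × [-3 + 9n]
9n² + (-3)n - 2256 = 0
Discriminant: Δ = (-3)² - 4(9)(-2256) = 9 + 81216 = 81225
√Δ = 285
n = [-(-3) + √Δ] / (2·9) = (3 + 285) / 18 = 288 / 18 = 16
(The negative root is discarded since n must be a positive integer.)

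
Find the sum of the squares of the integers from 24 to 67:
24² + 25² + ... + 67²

Use ∑_{k=1}^{n} k² = n(n+1)(2n+1)/6, then subtract the first 23 terms.
∑_{k=1}^{67} k² = 67×68×135/6 = 102510
∑_{k=1}^{23} k² = 23×24×47/6 = 4324
∑_{k=24}^{67} k² = 102510 - 4324 = 98186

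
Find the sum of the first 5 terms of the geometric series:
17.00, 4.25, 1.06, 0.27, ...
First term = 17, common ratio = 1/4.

Sₙ = a(1 - rⁿ) / (1 - r)
S_5 = 17(1 - (1/4)^5) / (1 - (1/4))
S_5 = 17(1 - (1/1024)) / (3/4)
S_5 = 5797/256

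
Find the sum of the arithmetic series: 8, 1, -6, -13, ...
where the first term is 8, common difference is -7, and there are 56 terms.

Sₙ = n/2 × (first + last)
Last term = a + (n-1)d = 8 + (56-1)×(-7) = -377
S_56 = 56/2 × (8 + (-377))
S_56 = 56/2 × (-369) = -10332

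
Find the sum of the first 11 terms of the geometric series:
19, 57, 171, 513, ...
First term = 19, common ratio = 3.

Sₙ = a(1 - rⁿ) / (1 - r)
S_11 = 19(1 - 3^11) / (1 - 3)
S_11 = 19(1 - 177147) / (-2)
S_11 = 1682887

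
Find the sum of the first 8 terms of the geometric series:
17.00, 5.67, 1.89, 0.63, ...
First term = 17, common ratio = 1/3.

Sₙ = a(1 - rⁿ) / (1 - r)
S_8 = 17(1 - (1/3)^8) / (1 - (1/3))
S_8 = 17(1 - (1/6561)) / (2/3)
S_8 = 55760/2187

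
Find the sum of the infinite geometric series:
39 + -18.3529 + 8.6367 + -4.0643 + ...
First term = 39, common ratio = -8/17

For |r| < 1, S = a / (1 - r)
S = 39 / (1 - (-8/17))
S = 39 / (25/17)
S = 663/25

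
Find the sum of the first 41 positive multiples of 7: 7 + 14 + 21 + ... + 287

Factor out 7: = 7(1 + 2 + ... + 41) = 7 × n(n+1)/2
= 7 × 41×42/2
= 7 × 861
= 6027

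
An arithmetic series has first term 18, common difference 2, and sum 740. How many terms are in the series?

Using S = n/2 × [2a + (n-1)d]
740 = n/2 × [2(18) + (n-1)(2)]
740 = n/2 × [36 + 2n - 2]
1480 = n × [34 + 2n]
2n² + (34)n - 1480 = 0
Discriminant: Δ = (34)² - 4(2)(-1480) = 1156 + 11840 = 12996
√Δ = 114
n = [-(34) + √Δ] / (2·2) = (-34 + 114) / 4 = 80 / 4 = 20
(The negative root is discarded since n must be a positive integer.)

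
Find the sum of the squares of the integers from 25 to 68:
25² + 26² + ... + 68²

Use ∑_{k=1}^{n} k² = n(n+1)(2n+1)/6, then subtract the first 24 terms.
∑_{k=1}^{68} k² = 68×69×137/6 = 107134
∑_{k=1}^{24} k² = 24×25×49/6 = 4900
∑_{k=25}^{68} k² = 107134 - 4900 = 102234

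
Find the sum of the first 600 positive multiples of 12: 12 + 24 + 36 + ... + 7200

Factor out 12: = 12(1 + 2 + ... + 600) = 12 × n(n+1)/2
= 12 × 600×601/2
= 12 × 180300
= 2163600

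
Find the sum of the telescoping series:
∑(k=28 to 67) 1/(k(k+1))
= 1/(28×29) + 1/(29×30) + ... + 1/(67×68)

Partial fractions: 1/(k(k+1)) = 1/k - 1/(k+1)
The series telescopes:
= (1/28 - 1/29) + (1/29 - 1/30) + ... + (1/67 - 1/68)
= 1/28 - 1/68
= 5/238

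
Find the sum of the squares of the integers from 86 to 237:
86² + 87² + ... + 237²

Use ∑_{k=1}^{n} k² = n(n+1)(2n+1)/6, then subtract the first 85 terms.
∑_{k=1}^{237} k² = 237×238×475/6 = 4465475
∑_{k=1}^{85} k² = 85×86×171/6 = 208335
∑_{k=86}^{237} k² = 4465475 - 208335 = 4257140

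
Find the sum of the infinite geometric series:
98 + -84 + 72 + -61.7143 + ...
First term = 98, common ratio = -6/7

For |r| < 1, S = a / (1 - r)
S = 98 / (1 - (-6/7))
S = 98 / (13/7)
S = 686/13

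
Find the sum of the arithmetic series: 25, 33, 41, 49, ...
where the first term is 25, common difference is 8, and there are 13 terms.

Sₙ = n/2 × (first + last)
Last term = a + (n-1)d = 25 + (13-1)×8 = 121
S_13 = 13/2 × (25 + 121)
S_13 = 13/2 × 146 = 949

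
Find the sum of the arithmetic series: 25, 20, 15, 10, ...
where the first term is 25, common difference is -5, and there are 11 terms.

Sₙ = n/2 × (first + last)
Last term = a + (n-1)d = 25 + (11-1)×(-5) = -25
S_11 = 11/2 × (25 + (-25))
S_11 = 11/2 × 0 = 0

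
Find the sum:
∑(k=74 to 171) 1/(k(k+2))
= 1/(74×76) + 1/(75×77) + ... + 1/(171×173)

Partial fractions: 1/(k(k+2)) = (1/2)[1/k - 1/(k+2)]
Telescoping leaves the first two and last two terms:
= (1/2)[1/74 + 1/75 - 1/172 - 1/173]
= 1259447/165145800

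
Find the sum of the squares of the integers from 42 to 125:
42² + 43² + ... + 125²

Use ∑_{k=1}^{n} k² = n(n+1)(2n+1)/6, then subtract the first 41 terms.
∑_{k=1}^{125} k² = 125×126×251/6 = 658875
∑_{k=1}^{41} k² = 41×42×83/6 = 23821
∑_{k=42}^{125} k² = 658875 - 23821 = 635054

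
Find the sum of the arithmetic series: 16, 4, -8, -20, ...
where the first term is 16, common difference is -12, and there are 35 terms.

Sₙ = n/2 × (first + last)
Last term = a + (n-1)d = 16 + (35-1)×(-12) = -392
S_35 = 35/2 × (16 + (-392))
S_35 = 35/2 × (-376) = -6580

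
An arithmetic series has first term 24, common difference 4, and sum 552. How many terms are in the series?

Using S = n/2 × [2a + (n-1)d]
552 = n/2 × [2(24) + (n-1)(4)]
552 = n/2 × [48 + 4n - 4]
1104 = n × [44 + 4n]
4n² + (44)n - 1104 = 0
Discriminant: Δ = (44)² - 4(4)(-1104) = 1936 + 17664 = 19600
√Δ = 140
n = [-(44) + √Δ] / (2·4) = (-44 + 140) / 8 = 96 / 8 = 12
(The negative root is discarded since n must be a positive integer.)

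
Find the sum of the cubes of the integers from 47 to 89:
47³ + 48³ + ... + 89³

Use ∑_{k=1}^{n} k³ = [n(n+1)/2]², then subtract the first 46 terms.
∑_{k=1}^{89} k³ = [89×90/2]² = 4005² = 16040025
∑_{k=1}^{46} k³ = [46×47/2]² = 1081² = 1168561
∑_{k=47}^{89} k³ = 16040025 - 1168561 = 14871464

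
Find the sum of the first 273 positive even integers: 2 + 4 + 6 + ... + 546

Sum of first n even numbers = n(n+1)
= 273×274
= 74802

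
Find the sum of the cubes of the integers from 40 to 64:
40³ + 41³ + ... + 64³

Use ∑_{k=1}^{n} k³ = [n(n+1)/2]², then subtract the first 39 terms.
∑_{k=1}^{64} k³ = [64×65/2]² = 2080² = 4326400
∑_{k=1}^{39} k³ = [39×40/2]² = 780² = 608400
∑_{k=40}^{64} k³ = 4326400 - 608400 = 3718000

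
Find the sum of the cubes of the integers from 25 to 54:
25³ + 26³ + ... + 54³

Use ∑_{k=1}^{n} k³ = [n(n+1)/2]², then subtract the first 24 terms.
∑_{k=1}^{54} k³ = [54×55/2]² = 1485² = 2205225
∑_{k=1}^{24} k³ = [24×25/2]² = 300² = 90000
∑_{k=25}^{54} k³ = 2205225 - 90000 = 2115225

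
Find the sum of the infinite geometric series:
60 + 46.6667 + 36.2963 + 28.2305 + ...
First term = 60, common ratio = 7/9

For |r| < 1, S = a / (1 - r)
S = 60 / (1 - (7/9))
S = 60 / (2/9)
S = 270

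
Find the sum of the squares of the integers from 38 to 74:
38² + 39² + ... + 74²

Use ∑_{k=1}^{n} k² = n(n+1)(2n+1)/6, then subtract the first 37 terms.
∑_{k=1}^{74} k² = 74×75×149/6 = 137825
∑_{k=1}^{37} k² = 37×38×75/6 = 17575
∑_{k=38}^{74} k² = 137825 - 17575 = 120250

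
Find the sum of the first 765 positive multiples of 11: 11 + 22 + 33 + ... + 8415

Factor out 11: = 11(1 + 2 + ... + 765) = 11 × n(n+1)/2
= 11 × 765×766/2
= 11 × 292995
= 3222945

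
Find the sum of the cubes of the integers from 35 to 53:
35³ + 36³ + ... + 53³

Use ∑_{k=1}^{n} k³ = [n(n+1)/2]², then subtract the first 34 terms.
∑_{k=1}^{53} k³ = [53×54/2]² = 1431² = 2047761
∑_{k=1}^{34} k³ = [34×35/2]² = 595² = 354025
∑_{k=35}^{53} k³ = 2047761 - 354025 = 1693736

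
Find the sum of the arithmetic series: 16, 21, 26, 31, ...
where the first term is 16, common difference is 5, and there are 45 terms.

Sₙ = n/2 × (first + last)
Last term = a + (n-1)d = 16 + (45-1)×5 = 236
S_45 = 45/2 × (16 + 236)
S_45 = 45/2 × 252 = 5670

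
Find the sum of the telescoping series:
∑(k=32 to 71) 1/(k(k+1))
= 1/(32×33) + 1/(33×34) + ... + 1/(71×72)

Partial fractions: 1/(k(k+1)) = 1/k - 1/(k+1)
The series telescopes:
= (1/32 - 1/33) + (1/33 - 1/34) + ... + (1/71 - 1/72)
= 1/32 - 1/72
= 5/288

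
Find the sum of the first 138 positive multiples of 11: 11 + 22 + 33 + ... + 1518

Factor out 11: = 11(1 + 2 + ... + 138) = 11 × n(n+1)/2
= 11 × 138×139/2
= 11 × 9591
= 105501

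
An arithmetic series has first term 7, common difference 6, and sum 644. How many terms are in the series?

Using S = n/2 × [2a + (n-1)d]
644 = n/2 × [2(7) + (n-1)(6)]
644 = n/2 × [14 + 6n - 6]
1288 = n × [8 + 6n]
6n² + (8)n - 1288 = 0
Discriminant: Δ = (8)² - 4(6)(-1288) = 64 + 30912 = 30976
√Δ = 176
n = [-(8) + √Δ] / (2·6) = (-8 + 176) / 12 = 168 / 12 = 14
(The negative root is discarded since n must be a positive integer.)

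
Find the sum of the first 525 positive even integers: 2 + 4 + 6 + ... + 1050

Sum of first n even numbers = n(n+1)
= 525×526
= 276150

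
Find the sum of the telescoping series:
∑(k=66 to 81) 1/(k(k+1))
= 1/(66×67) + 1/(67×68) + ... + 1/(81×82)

Partial fractions: 1/(k(k+1)) = 1/k - 1/(k+1)
The series telescopes:
= (1/66 - 1/67) + (1/67 - 1/68) + ... + (1/81 - 1/82)
= 1/66 - 1/82
= 4/1353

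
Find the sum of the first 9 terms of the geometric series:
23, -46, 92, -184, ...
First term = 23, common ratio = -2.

Sₙ = a(1 - rⁿ) / (1 - r)
S_9 = 23(1 - (-2)^9) / (1 - (-2))
S_9 = 23(1 - (-512)) / (3)
S_9 = 3933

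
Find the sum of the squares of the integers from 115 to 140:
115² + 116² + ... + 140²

Use ∑_{k=1}^{n} k² = n(n+1)(2n+1)/6, then subtract the first 114 terms.
∑_{k=1}^{140} k² = 140×141×281/6 = 924490
∑_{k=1}^{114} k² = 114×115×229/6 = 500365
∑_{k=115}^{140} k² = 924490 - 500365 = 424125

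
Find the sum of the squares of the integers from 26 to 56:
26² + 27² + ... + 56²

Use ∑_{k=1}^{n} k² = n(n+1)(2n+1)/6, then subtract the first 25 terms.
∑_{k=1}^{56} k² = 56×57×113/6 = 60116
∑_{k=1}^{25} k² = 25×26×51/6 = 5525
∑_{k=26}^{56} k² = 60116 - 5525 = 54591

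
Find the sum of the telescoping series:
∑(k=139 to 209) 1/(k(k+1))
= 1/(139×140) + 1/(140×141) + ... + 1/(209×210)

Partial fractions: 1/(k(k+1)) = 1/k - 1/(k+1)
The series telescopes:
= (1/139 - 1/140) + (1/140 - 1/141) + ... + (1/209 - 1/210)
= 1/139 - 1/210
= 71/29190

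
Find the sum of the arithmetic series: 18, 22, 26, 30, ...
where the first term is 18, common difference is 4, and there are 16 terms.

Sₙ = n/2 × (first + last)
Last term = a + (n-1)d = 18 + (16-1)×4 = 78
S_16 = 16/2 × (18 + 78)
S_16 = 16/2 × 96 = 768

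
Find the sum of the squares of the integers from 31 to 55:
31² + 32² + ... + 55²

Use ∑_{k=1}^{n} k² = n(n+1)(2n+1)/6, then subtract the first 30 terms.
∑_{k=1}^{55} k² = 55×56×111/6 = 56980
∑_{k=1}^{30} k² = 30×31×61/6 = 9455
∑_{k=31}^{55} k² = 56980 - 9455 = 47525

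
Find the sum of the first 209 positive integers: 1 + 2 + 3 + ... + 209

Formula: ∑k = n(n+1)/2
= 209×210/2
= 43890/2
= 21945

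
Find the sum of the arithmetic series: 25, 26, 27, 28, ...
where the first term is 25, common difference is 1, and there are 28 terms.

Sₙ = n/2 × (first + last)
Last term = a + (n-1)d = 25 + (28-1)×1 = 52
S_28 = 28/2 × (25 + 52)
S_28 = 28/2 × 77 = 1078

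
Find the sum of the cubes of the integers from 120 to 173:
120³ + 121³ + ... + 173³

Use ∑_{k=1}^{n} k³ = [n(n+1)/2]², then subtract the first 119 terms.
∑_{k=1}^{173} k³ = [173×174/2]² = 15051² = 226532601
∑_{k=1}^{119} k³ = [119×120/2]² = 7140² = 50979600
∑_{k=120}^{173} k³ = 226532601 - 50979600 = 175553001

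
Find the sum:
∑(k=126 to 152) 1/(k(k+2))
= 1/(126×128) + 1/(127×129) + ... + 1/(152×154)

Partial fractions: 1/(k(k+2)) = (1/2)[1/k - 1/(k+2)]
Telescoping leaves the first two and last two terms:
= (1/2)[1/126 + 1/127 - 1/153 - 1/154]
= 1387/997458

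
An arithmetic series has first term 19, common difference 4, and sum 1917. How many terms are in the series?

Using S = n/2 × [2a + (n-1)d]
1917 = n/2 × [2(19) + (n-1)(4)]
1917 = n/2 × [38 + 4n - 4]
3834 = n × [34 + 4n]
4n² + (34)n - 3834 = 0
Discriminant: Δ = (34)² - 4(4)(-3834) = 1156 + 61344 = 62500
√Δ = 250
n = [-(34) + √Δ] / (2·4) = (-34 + 250) / 8 = 216 / 8 = 27
(The negative root is discarded since n must be a positive integer.)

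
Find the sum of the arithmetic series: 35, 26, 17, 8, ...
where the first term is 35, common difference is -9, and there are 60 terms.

Sₙ = n/2 × (first + last)
Last term = a + (n-1)d = 35 + (60-1)×(-9) = -496
S_60 = 60/2 × (35 + (-496))
S_60 = 60/2 × (-461) = -13830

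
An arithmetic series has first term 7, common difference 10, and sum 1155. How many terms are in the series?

Using S = n/2 × [2a + (n-1)d]
1155 = n/2 × [2(7) + (n-1)(10)]
1155 = n/2 × [14 + 10n - 10]
2310 = n × [4 + 10n]
10n² + (4)n - 2310 = 0
Discriminant: Δ = (4)² - 4(10)(-2310) = 16 + 92400 = 92416
√Δ = 304
n = [-(4) + √Δ] / (2·10) = (-4 + 304) / 20 = 300 / 20 = 15
(The negative root is discarded since n must be a positive integer.)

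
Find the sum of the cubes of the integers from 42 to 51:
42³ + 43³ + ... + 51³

Use ∑_{k=1}^{n} k³ = [n(n+1)/2]², then subtract the first 41 terms.
∑_{k=1}^{51} k³ = [51×52/2]² = 1326² = 1758276
∑_{k=1}^{41} k³ = [41×42/2]² = 861² = 741321
∑_{k=42}^{51} k³ = 1758276 - 741321 = 1016955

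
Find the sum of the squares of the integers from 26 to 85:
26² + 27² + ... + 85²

Use ∑_{k=1}^{n} k² = n(n+1)(2n+1)/6, then subtract the first 25 terms.
∑_{k=1}^{85} k² = 85×86×171/6 = 208335
∑_{k=1}^{25} k² = 25×26×51/6 = 5525
∑_{k=26}^{85} k² = 208335 - 5525 = 202810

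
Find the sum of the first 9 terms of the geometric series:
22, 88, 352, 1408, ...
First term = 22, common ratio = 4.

Sₙ = a(1 - rⁿ) / (1 - r)
S_9 = 22(1 - 4^9) / (1 - 4)
S_9 = 22(1 - 262144) / (-3)
S_9 = 1922382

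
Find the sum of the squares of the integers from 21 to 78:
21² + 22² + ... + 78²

Use ∑_{k=1}^{n} k² = n(n+1)(2n+1)/6, then subtract the first 20 terms.
∑_{k=1}^{78} k² = 78×79×157/6 = 161239
∑_{k=1}^{20} k² = 20×21×41/6 = 2870
∑_{k=21}^{78} k² = 161239 - 2870 = 158369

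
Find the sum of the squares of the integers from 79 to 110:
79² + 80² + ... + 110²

Use ∑_{k=1}^{n} k² = n(n+1)(2n+1)/6, then subtract the first 78 terms.
∑_{k=1}^{110} k² = 110×111×221/6 = 449735
∑_{k=1}^{78} k² = 78×79×157/6 = 161239
∑_{k=79}^{110} k² = 449735 - 161239 = 288496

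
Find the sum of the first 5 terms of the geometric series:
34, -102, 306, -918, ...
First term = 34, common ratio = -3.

Sₙ = a(1 - rⁿ) / (1 - r)
S_5 = 34(1 - (-3)^5) / (1 - (-3))
S_5 = 34(1 - (-243)) / (4)
S_5 = 2074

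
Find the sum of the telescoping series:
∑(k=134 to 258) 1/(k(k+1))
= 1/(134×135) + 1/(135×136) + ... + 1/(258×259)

Partial fractions: 1/(k(k+1)) = 1/k - 1/(k+1)
The series telescopes:
= (1/134 - 1/135) + (1/135 - 1/136) + ... + (1/258 - 1/259)
= 1/134 - 1/259
= 125/34706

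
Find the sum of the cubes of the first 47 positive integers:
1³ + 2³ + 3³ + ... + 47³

Formula: ∑k³ = [n(n+1)/2]²
= [47×48/2]²
= 1128²
= 1272384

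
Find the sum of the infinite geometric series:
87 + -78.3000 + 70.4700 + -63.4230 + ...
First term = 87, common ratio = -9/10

For |r| < 1, S = a / (1 - r)
S = 87 / (1 - (-9/10))
S = 87 / (19/10)
S = 870/19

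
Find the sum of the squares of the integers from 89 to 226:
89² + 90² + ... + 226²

Use ∑_{k=1}^{n} k² = n(n+1)(2n+1)/6, then subtract the first 88 terms.
∑_{k=1}^{226} k² = 226×227×453/6 = 3873301
∑_{k=1}^{88} k² = 88×89×177/6 = 231044
∑_{k=89}^{226} k² = 3873301 - 231044 = 3642257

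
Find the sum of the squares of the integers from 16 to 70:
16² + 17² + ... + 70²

Use ∑_{k=1}^{n} k² = n(n+1)(2n+1)/6, then subtract the first 15 terms.
∑_{k=1}^{70} k² = 70×71×141/6 = 116795
∑_{k=1}^{15} k² = 15×16×31/6 = 1240
∑_{k=16}^{70} k² = 116795 - 1240 = 115555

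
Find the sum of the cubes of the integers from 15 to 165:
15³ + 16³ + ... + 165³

Use ∑_{k=1}^{n} k³ = [n(n+1)/2]², then subtract the first 14 terms.
∑_{k=1}^{165} k³ = [165×166/2]² = 13695² = 187553025
∑_{k=1}^{14} k³ = [14×15/2]² = 105² = 11025
∑_{k=15}^{165} k³ = 187553025 - 11025 = 187542000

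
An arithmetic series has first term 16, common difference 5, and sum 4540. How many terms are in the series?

Using S = n/2 × [2a + (n-1)d]
4540 = n/2 × [2(16) + (n-1)(5)]
4540 = n/2 × [32 + 5n - 5]
9080 = n × [27 + 5n]
5n² + (27)n - 9080 = 0
Discriminant: Δ = (27)² - 4(5)(-9080) = 729 + 181600 = 182329
√Δ = 427
n = [-(27) + √Δ] / (2·5) = (-27 + 427) / 10 = 400 / 10 = 40
(The negative root is discarded since n must be a positive integer.)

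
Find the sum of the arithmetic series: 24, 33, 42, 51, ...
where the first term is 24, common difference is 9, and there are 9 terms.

Sₙ = n/2 × (first + last)
Last term = a + (n-1)d = 24 + (9-1)×9 = 96
S_9 = 9/2 × (24 + 96)
S_9 = 9/2 × 120 = 540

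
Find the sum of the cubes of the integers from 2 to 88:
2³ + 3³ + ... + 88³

Use ∑_{k=1}^{n} k³ = [n(n+1)/2]², then subtract the first 1 terms.
∑_{k=1}^{88} k³ = [88×89/2]² = 3916² = 15335056
∑_{k=1}^{1} k³ = [1×2/2]² = 1² = 1
∑_{k=2}^{88} k³ = 15335056 - 1 = 15335055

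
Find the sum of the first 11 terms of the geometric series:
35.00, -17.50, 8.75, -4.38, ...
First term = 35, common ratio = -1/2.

Sₙ = a(1 - rⁿ) / (1 - r)
S_11 = 35(1 - (-1/2)^11) / (1 - (-1/2))
S_11 = 35(1 - (-1/2048)) / (3/2)
S_11 = 23905/1024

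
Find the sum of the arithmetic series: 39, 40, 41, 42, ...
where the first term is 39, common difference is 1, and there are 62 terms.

Sₙ = n/2 × (first + last)
Last term = a + (n-1)d = 39 + (62-1)×1 = 100
S_62 = 62/2 × (39 + 100)
S_62 = 62/2 × 139 = 4309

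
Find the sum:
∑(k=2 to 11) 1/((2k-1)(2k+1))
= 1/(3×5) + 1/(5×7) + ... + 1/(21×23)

Partial fractions: 1/((2k-1)(2k+1)) = (1/2)[1/(2k-1) - 1/(2k+1)]
The series telescopes:
= (1/2)[1/3 - 1/23]
= 10/69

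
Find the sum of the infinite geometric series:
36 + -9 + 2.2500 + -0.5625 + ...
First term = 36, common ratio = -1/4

For |r| < 1, S = a / (1 - r)
S = 36 / (1 - (-1/4))
S = 36 / (5/4)
S = 144/5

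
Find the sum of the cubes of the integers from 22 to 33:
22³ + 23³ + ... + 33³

Use ∑_{k=1}^{n} k³ = [n(n+1)/2]², then subtract the first 21 terms.
∑_{k=1}^{33} k³ = [33×34/2]² = 561² = 314721
∑_{k=1}^{21} k³ = [21×22/2]² = 231² = 53361
∑_{k=22}^{33} k³ = 314721 - 53361 = 261360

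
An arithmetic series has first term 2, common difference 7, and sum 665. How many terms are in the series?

Using S = n/2 × [2a + (n-1)d]
665 = n/2 × [2(2) + (n-1)(7)]
665 = n/2 × [4 + 7n - 7]
1330 = n × [-3 + 7n]
7n² + (-3)n - 1330 = 0
Discriminant: Δ = (-3)² - 4(7)(-1330) = 9 + 37240 = 37249
√Δ = 193
n = [-(-3) + √Δ] / (2·7) = (3 + 193) / 14 = 196 / 14 = 14
(The negative root is discarded since n must be a positive integer.)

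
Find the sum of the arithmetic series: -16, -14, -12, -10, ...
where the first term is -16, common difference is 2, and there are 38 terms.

Sₙ = n/2 × (first + last)
Last term = a + (n-1)d = -16 + (38-1)×2 = 58
S_38 = 38/2 × (-16 + 58)
S_38 = 38/2 × 42 = 798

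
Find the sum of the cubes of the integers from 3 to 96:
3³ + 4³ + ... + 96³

Use ∑_{k=1}^{n} k³ = [n(n+1)/2]², then subtract the first 2 terms.
∑_{k=1}^{96} k³ = [96×97/2]² = 4656² = 21678336
∑_{k=1}^{2} k³ = [2×3/2]² = 3² = 9
∑_{k=3}^{96} k³ = 21678336 - 9 = 21678327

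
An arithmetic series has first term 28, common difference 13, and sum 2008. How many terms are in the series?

Using S = n/2 × [2a + (n-1)d]
2008 = n/2 × [2(28) + (n-1)(13)]
2008 = n/2 × [56 + 13n - 13]
4016 = n × [43 + 13n]
13n² + (43)n - 4016 = 0
Discriminant: Δ = (43)² - 4(13)(-4016) = 1849 + 208832 = 210681
√Δ = 459
n = [-(43) + √Δ] / (2·13) = (-43 + 459) / 26 = 416 / 26 = 16
(The negative root is discarded since n must be a positive integer.)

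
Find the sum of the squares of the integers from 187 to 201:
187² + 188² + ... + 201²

Use ∑_{k=1}^{n} k² = n(n+1)(2n+1)/6, then subtract the first 186 terms.
∑_{k=1}^{201} k² = 201×202×403/6 = 2727101
∑_{k=1}^{186} k² = 186×187×373/6 = 2162281
∑_{k=187}^{201} k² = 2727101 - 2162281 = 564820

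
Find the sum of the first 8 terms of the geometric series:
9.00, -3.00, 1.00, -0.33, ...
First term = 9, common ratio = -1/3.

Sₙ = a(1 - rⁿ) / (1 - r)
S_8 = 9(1 - (-1/3)^8) / (1 - (-1/3))
S_8 = 9(1 - (1/6561)) / (4/3)
S_8 = 1640/243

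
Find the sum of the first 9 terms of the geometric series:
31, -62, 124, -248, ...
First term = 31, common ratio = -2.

Sₙ = a(1 - rⁿ) / (1 - r)
S_9 = 31(1 - (-2)^9) / (1 - (-2))
S_9 = 31(1 - (-512)) / (3)
S_9 = 5301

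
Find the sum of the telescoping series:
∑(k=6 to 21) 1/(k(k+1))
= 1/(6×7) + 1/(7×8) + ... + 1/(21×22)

Partial fractions: 1/(k(k+1)) = 1/k - 1/(k+1)
The series telescopes:
= (1/6 - 1/7) + (1/7 - 1/8) + ... + (1/21 - 1/22)
= 1/6 - 1/22
= 4/33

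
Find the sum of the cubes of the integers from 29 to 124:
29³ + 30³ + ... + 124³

Use ∑_{k=1}^{n} k³ = [n(n+1)/2]², then subtract the first 28 terms.
∑_{k=1}^{124} k³ = [124×125/2]² = 7750² = 60062500
∑_{k=1}^{28} k³ = [28×29/2]² = 406² = 164836
∑_{k=29}^{124} k³ = 60062500 - 164836 = 59897664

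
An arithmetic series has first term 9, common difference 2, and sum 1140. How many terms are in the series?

Using S = n/2 × [2a + (n-1)d]
1140 = n/2 × [2(9) + (n-1)(2)]
1140 = n/2 × [18 + 2n - 2]
2280 = n × [16 + 2n]
2n² + (16)n - 2280 = 0
Discriminant: Δ = (16)² - 4(2)(-2280) = 256 + 18240 = 18496
√Δ = 136
n = [-(16) + √Δ] / (2·2) = (-16 + 136) / 4 = 120 / 4 = 30
(The negative root is discarded since n must be a positive integer.)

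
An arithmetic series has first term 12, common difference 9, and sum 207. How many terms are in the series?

Using S = n/2 × [2a + (n-1)d]
207 = n/2 × [2(12) + (n-1)(9)]
207 = n/2 × [24 + 9n - 9]
414 = n × [15 + 9n]
9n² + (15)n - 414 = 0
Discriminant: Δ = (15)² - 4(9)(-414) = 225 + 14904 = 15129
√Δ = 123
n = [-(15) + √Δ] / (2·9) = (-15 + 123) / 18 = 108 / 18 = 6
(The negative root is discarded since n must be a positive integer.)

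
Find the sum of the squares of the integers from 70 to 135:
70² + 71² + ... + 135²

Use ∑_{k=1}^{n} k² = n(n+1)(2n+1)/6, then subtract the first 69 terms.
∑_{k=1}^{135} k² = 135×136×271/6 = 829260
∑_{k=1}^{69} k² = 69×70×139/6 = 111895
∑_{k=70}^{135} k² = 829260 - 111895 = 717365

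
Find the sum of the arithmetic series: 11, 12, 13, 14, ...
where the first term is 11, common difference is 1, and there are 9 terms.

Sₙ = n/2 × (first + last)
Last term = a + (n-1)d = 11 + (9-1)×1 = 19
S_9 = 9/2 × (11 + 19)
S_9 = 9/2 × 30 = 135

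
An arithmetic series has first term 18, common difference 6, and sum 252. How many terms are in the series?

Using S = n/2 × [2a + (n-1)d]
252 = n/2 × [2(18) + (n-1)(6)]
252 = n/2 × [36 + 6n - 6]
504 = n × [30 + 6n]
6n² + (30)n - 504 = 0
Discriminant: Δ = (30)² - 4(6)(-504) = 900 + 12096 = 12996
√Δ = 114
n = [-(30) + √Δ] / (2·6) = (-30 + 114) / 12 = 84 / 12 = 7
(The negative root is discarded since n must be a positive integer.)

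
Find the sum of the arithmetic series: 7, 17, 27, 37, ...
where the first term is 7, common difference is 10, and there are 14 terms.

Sₙ = n/2 × (first + last)
Last term = a + (n-1)d = 7 + (14-1)×10 = 137
S_14 = 14/2 × (7 + 137)
S_14 = 14/2 × 144 = 1008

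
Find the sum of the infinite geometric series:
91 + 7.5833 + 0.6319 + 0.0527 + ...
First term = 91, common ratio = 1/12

For |r| < 1, S = a / (1 - r)
S = 91 / (1 - (1/12))
S = 91 / (11/12)
S = 1092/11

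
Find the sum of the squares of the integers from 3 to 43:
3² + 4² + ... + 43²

Use ∑_{k=1}^{n} k² = n(n+1)(2n+1)/6, then subtract the first 2 terms.
∑_{k=1}^{43} k² = 43×44×87/6 = 27434
∑_{k=1}^{2} k² = 2×3×5/6 = 5
∑_{k=3}^{43} k² = 27434 - 5 = 27429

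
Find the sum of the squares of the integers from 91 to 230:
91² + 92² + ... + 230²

Use ∑_{k=1}^{n} k² = n(n+1)(2n+1)/6, then subtract the first 90 terms.
∑_{k=1}^{230} k² = 230×231×461/6 = 4082155
∑_{k=1}^{90} k² = 90×91×181/6 = 247065
∑_{k=91}^{230} k² = 4082155 - 247065 = 3835090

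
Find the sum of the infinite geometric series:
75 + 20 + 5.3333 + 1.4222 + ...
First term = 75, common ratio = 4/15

For |r| < 1, S = a / (1 - r)
S = 75 / (1 - (4/15))
S = 75 / (11/15)
S = 1125/11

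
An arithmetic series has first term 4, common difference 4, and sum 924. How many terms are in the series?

Using S = n/2 × [2a + (n-1)d]
924 = n/2 × [2(4) + (n-1)(4)]
924 = n/2 × [8 + 4n - 4]
1848 = n × [4 + 4n]
4n² + (4)n - 1848 = 0
Discriminant: Δ = (4)² - 4(4)(-1848) = 16 + 29568 = 29584
√Δ = 172
n = [-(4) + √Δ] / (2·4) = (-4 + 172) / 8 = 168 / 8 = 21
(The negative root is discarded since n must be a positive integer.)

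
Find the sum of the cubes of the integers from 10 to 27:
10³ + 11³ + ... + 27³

Use ∑_{k=1}^{n} k³ = [n(n+1)/2]², then subtract the first 9 terms.
∑_{k=1}^{27} k³ = [27×28/2]² = 378² = 142884
∑_{k=1}^{9} k³ = [9×10/2]² = 45² = 2025
∑_{k=10}^{27} k³ = 142884 - 2025 = 140859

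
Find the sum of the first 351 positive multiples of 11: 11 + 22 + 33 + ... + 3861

Factor out 11: = 11(1 + 2 + ... + 351) = 11 × n(n+1)/2
= 11 × 351×352/2
= 11 × 61776
= 679536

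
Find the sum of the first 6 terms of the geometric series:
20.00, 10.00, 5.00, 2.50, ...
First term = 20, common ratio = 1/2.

Sₙ = a(1 - rⁿ) / (1 - r)
S_6 = 20(1 - (1/2)^6) / (1 - (1/2))
S_6 = 20(1 - (1/64)) / (1/2)
S_6 = 315/8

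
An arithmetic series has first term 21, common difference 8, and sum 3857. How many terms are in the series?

Using S = n/2 × [2a + (n-1)d]
3857 = n/2 × [2(21) + (n-1)(8)]
3857 = n/2 × [42 + 8n - 8]
7714 = n × [34 + 8n]
8n² + (34)n - 7714 = 0
Discriminant: Δ = (34)² - 4(8)(-7714) = 1156 + 246848 = 248004
√Δ = 498
n = [-(34) + √Δ] / (2·8) = (-34 + 498) / 16 = 464 / 16 = 29
(The negative root is discarded since n must be a positive integer.)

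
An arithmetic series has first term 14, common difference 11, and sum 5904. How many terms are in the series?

Using S = n/2 × [2a + (n-1)d]
5904 = n/2 × [2(14) + (n-1)(11)]
5904 = n/2 × [28 + 11n - 11]
11808 = n × [17 + 11n]
11n² + (17)n - 11808 = 0
Discriminant: Δ = (17)² - 4(11)(-11808) = 289 + 519552 = 519841
√Δ = 721
n = [-(17) + √Δ] / (2·11) = (-17 + 721) / 22 = 704 / 22 = 32
(The negative root is discarded since n must be a positive integer.)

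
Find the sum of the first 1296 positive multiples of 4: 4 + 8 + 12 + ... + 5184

Factor out 4: = 4(1 + 2 + ... + 1296) = 4 × n(n+1)/2
= 4 × 1296×1297/2
= 4 × 840456
= 3361824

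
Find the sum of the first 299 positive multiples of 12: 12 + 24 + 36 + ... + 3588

Factor out 12: = 12(1 + 2 + ... + 299) = 12 × n(n+1)/2
= 12 × 299×300/2
= 12 × 44850
= 538200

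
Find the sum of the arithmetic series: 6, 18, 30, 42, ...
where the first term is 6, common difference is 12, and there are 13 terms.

Sₙ = n/2 × (first + last)
Last term = a + (n-1)d = 6 + (13-1)×12 = 150
S_13 = 13/2 × (6 + 150)
S_13 = 13/2 × 156 = 1014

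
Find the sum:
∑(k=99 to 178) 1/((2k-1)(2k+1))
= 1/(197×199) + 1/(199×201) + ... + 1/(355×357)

Partial fractions: 1/((2k-1)(2k+1)) = (1/2)[1/(2k-1) - 1/(2k+1)]
The series telescopes:
= (1/2)[1/197 - 1/357]
= 80/70329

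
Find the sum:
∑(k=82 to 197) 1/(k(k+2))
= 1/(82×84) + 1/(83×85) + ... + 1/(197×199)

Partial fractions: 1/(k(k+2)) = (1/2)[1/k - 1/(k+2)]
Telescoping leaves the first two and last two terms:
= (1/2)[1/82 + 1/83 - 1/198 - 1/199]
= 949837/134085006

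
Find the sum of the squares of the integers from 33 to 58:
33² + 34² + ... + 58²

Use ∑_{k=1}^{n} k² = n(n+1)(2n+1)/6, then subtract the first 32 terms.
∑_{k=1}^{58} k² = 58×59×117/6 = 66729
∑_{k=1}^{32} k² = 32×33×65/6 = 11440
∑_{k=33}^{58} k² = 66729 - 11440 = 55289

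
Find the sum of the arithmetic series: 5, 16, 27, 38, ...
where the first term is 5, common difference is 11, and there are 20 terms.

Sₙ = n/2 × (first + last)
Last term = a + (n-1)d = 5 + (20-1)×11 = 214
S_20 = 20/2 × (5 + 214)
S_20 = 20/2 × 219 = 2190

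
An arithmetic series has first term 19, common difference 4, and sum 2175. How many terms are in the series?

Using S = n/2 × [2a + (n-1)d]
2175 = n/2 × [2(19) + (n-1)(4)]
2175 = n/2 × [38 + 4n - 4]
4350 = n × [34 + 4n]
4n² + (34)n - 4350 = 0
Discriminant: Δ = (34)² - 4(4)(-4350) = 1156 + 69600 = 70756
√Δ = 266
n = [-(34) + √Δ] / (2·4) = (-34 + 266) / 8 = 232 / 8 = 29
(The negative root is discarded since n must be a positive integer.)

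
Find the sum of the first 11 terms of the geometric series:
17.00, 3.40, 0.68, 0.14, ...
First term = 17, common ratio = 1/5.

Sₙ = a(1 - rⁿ) / (1 - r)
S_11 = 17(1 - (1/5)^11) / (1 - (1/5))
S_11 = 17(1 - (1/48828125)) / (4/5)
S_11 = 207519527/9765625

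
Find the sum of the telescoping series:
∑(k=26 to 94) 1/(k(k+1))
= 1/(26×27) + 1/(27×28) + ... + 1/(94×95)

Partial fractions: 1/(k(k+1)) = 1/k - 1/(k+1)
The series telescopes:
= (1/26 - 1/27) + (1/27 - 1/28) + ... + (1/94 - 1/95)
= 1/26 - 1/95
= 69/2470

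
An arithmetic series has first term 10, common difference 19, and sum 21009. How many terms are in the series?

Using S = n/2 × [2a + (n-1)d]
21009 = n/2 × [2(10) + (n-1)(19)]
21009 = n/2 × [20 + 19n - 19]
42018 = n × [1 + 19n]
19n² + (1)n - 42018 = 0
Discriminant: Δ = (1)² - 4(19)(-42018) = 1 + 3193368 = 3193369
√Δ = 1787
n = [-(1) + √Δ] / (2·19) = (-1 + 1787) / 38 = 1786 / 38 = 47
(The negative root is discarded since n must be a positive integer.)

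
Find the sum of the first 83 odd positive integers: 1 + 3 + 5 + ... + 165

Sum of first n odd numbers = n²
= 83²
= 6889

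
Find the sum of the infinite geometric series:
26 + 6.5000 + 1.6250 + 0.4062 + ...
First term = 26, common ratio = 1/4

For |r| < 1, S = a / (1 - r)
S = 26 / (1 - (1/4))
S = 26 / (3/4)
S = 104/3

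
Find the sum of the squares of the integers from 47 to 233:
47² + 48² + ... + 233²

Use ∑_{k=1}^{n} k² = n(n+1)(2n+1)/6, then subtract the first 46 terms.
∑_{k=1}^{233} k² = 233×234×467/6 = 4243629
∑_{k=1}^{46} k² = 46×47×93/6 = 33511
∑_{k=47}^{233} k² = 4243629 - 33511 = 4210118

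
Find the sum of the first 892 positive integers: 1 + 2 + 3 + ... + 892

Formula: ∑k = n(n+1)/2
= 892×893/2
= 796556/2
= 398278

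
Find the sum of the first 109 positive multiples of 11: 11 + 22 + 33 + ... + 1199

Factor out 11: = 11(1 + 2 + ... + 109) = 11 × n(n+1)/2
= 11 × 109×110/2
= 11 × 5995
= 65945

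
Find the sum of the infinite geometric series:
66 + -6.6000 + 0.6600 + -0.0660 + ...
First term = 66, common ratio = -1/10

For |r| < 1, S = a / (1 - r)
S = 66 / (1 - (-1/10))
S = 66 / (11/10)
S = 60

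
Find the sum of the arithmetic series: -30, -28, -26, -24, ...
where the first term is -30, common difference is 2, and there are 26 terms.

Sₙ = n/2 × (first + last)
Last term = a + (n-1)d = -30 + (26-1)×2 = 20
S_26 = 26/2 × (-30 + 20)
S_26 = 26/2 × (-10) = -130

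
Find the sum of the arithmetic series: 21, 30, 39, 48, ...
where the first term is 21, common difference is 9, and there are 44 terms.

Sₙ = n/2 × (first + last)
Last term = a + (n-1)d = 21 + (44-1)×9 = 408
S_44 = 44/2 × (21 + 408)
S_44 = 44/2 × 429 = 9438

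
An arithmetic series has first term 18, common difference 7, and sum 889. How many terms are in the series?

Using S = n/2 × [2a + (n-1)d]
889 = n/2 × [2(18) + (n-1)(7)]
889 = n/2 × [36 + 7n - 7]
1778 = n × [29 + 7n]
7n² + (29)n - 1778 = 0
Discriminant: Δ = (29)² - 4(7)(-1778) = 841 + 49784 = 50625
√Δ = 225
n = [-(29) + √Δ] / (2·7) = (-29 + 225) / 14 = 196 / 14 = 14
(The negative root is discarded since n must be a positive integer.)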